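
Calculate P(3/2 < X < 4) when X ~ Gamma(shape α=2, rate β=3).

P(3/2 < X < 4) = ∫_{3/2}^{4} f(x) dx
where f(x) = 9 x e^{- 3 x}
= - \frac{13}{e^{12}} + \frac{11}{2 e^{\frac{9}{2}}}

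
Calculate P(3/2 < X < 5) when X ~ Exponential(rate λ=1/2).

P(3/2 < X < 5) = ∫_{3/2}^{5} f(x) dx
where f(x) = \frac{e^{- \frac{x}{2}}}{2}
= - \frac{1}{e^{\frac{5}{2}}} + e^{- \frac{3}{4}}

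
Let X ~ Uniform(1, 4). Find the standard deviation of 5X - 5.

For X ~ Uniform(1, 4):
Var(X) = \frac{3}{4}
SD(X) = √(Var(X)) = √(\frac{3}{4}) = \frac{\sqrt{3}}{2}
SD(5X - 5) = |5| × SD(X) = 5 × \frac{\sqrt{3}}{2} = \frac{5 \sqrt{3}}{2}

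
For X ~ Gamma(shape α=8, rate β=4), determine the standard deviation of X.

For X ~ Gamma(shape α=8, rate β=4):
Var(X) = \frac{1}{2}
SD(X) = √(Var(X)) = √(\frac{1}{2}) = \frac{\sqrt{2}}{2}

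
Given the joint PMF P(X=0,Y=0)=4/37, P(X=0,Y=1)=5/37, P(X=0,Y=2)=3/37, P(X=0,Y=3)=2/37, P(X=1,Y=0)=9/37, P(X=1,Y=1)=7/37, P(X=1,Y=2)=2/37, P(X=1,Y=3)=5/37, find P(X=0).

P(X=0) = P(X=0,Y=0) + P(X=0,Y=1) + P(X=0,Y=2) + P(X=0,Y=3)
= 4/37 + 5/37 + 3/37 + 2/37
= 14/37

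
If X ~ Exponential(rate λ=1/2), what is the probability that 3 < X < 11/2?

P(3 < X < 11/2) = ∫_{3}^{11/2} f(x) dx
where f(x) = \frac{e^{- \frac{x}{2}}}{2}
= - \frac{1}{e^{\frac{11}{4}}} + e^{- \frac{3}{2}}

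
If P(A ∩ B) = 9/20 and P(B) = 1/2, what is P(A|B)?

P(A|B) = P(A ∩ B) / P(B)
= (9/20) / (1/2)
= 9/10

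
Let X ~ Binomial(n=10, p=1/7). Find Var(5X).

For X ~ Binomial(n=10, p=1/7):
Var(X) = \frac{60}{49}
Var(5X) = (5)² × Var(X) = 25 × \frac{60}{49} = \frac{1500}{49}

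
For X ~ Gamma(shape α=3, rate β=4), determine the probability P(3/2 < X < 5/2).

P(3/2 < X < 5/2) = ∫_{3/2}^{5/2} f(x) dx
where f(x) = 32 x^{2} e^{- 4 x}
= \frac{-61 + 25 e^{4}}{e^{10}}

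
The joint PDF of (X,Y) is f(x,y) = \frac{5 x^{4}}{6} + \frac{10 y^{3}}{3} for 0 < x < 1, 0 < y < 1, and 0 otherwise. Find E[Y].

E[Y] = ∫_0^1 ∫_0^1 y × f(x,y) dx dy
= \frac{3}{4}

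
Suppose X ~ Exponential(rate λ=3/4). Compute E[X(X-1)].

E[X(X-1)] = E[X² - X] = E[X²] - E[X]
E[X] = \frac{4}{3}
E[X²] = Var(X) + (E[X])² = \frac{16}{9} + (\frac{4}{3})² = \frac{32}{9}
E[X(X-1)] = \frac{32}{9} - \frac{4}{3} = \frac{20}{9}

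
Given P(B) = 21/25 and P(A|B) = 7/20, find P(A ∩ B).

By definition, P(A|B) = P(A ∩ B) / P(B)
So P(A ∩ B) = P(A|B) × P(B)
= 7/20 × 21/25
= 147/500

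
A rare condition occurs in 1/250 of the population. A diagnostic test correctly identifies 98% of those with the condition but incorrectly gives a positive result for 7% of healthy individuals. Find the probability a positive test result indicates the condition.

Let D = the rare event, + = positive/flagged.
P(D) = 1/250
P(+|D) = 98/100 = 49/50
P(+|D') = 7/100
P(+) = P(+|D)P(D) + P(+|D')P(D')
     = \frac{49}{50} × \frac{1}{250} + \frac{7}{100} × \frac{249}{250}
     = \frac{1841}{25000}
P(D|+) = P(+|D)P(D)/P(+) = \frac{14}{263}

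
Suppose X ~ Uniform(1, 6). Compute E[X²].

Using the identity E[X²] = Var(X) + (E[X])²:
E[X] = \frac{7}{2}
Var(X) = \frac{25}{12}
E[X²] = \frac{25}{12} + (\frac{7}{2})²
= \frac{43}{3}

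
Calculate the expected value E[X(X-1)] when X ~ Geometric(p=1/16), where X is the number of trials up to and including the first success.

E[X(X-1)] = E[X² - X] = E[X²] - E[X]
E[X] = 16
E[X²] = Var(X) + (E[X])² = 240 + (16)² = 496
E[X(X-1)] = 496 - 16 = 480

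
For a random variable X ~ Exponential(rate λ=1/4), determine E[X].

For X ~ Exponential(rate λ=1/4), the expected value is:
E[X] = 4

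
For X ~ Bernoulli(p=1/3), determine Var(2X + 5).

For X ~ Bernoulli(p=1/3):
Var(X) = \frac{2}{9}
Var(2X + 5) = (2)² × Var(X) = 4 × \frac{2}{9} = \frac{8}{9}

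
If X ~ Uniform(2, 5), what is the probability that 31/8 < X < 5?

P(31/8 < X < 5) = ∫_{31/8}^{5} f(x) dx
where f(x) = \frac{1}{3}
= \frac{3}{8}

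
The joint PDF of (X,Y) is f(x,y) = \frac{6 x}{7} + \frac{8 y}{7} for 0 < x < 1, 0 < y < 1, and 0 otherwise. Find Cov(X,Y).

E[XY] = ∫∫ xy × f(x,y) dx dy = \frac{1}{3}
E[X] = \frac{4}{7}
E[Y] = \frac{25}{42}
Cov(X,Y) = E[XY] - E[X]E[Y] = - \frac{1}{147}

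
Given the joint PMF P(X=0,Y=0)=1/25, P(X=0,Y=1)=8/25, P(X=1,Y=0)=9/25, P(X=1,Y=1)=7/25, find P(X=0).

P(X=0) = P(X=0,Y=0) + P(X=0,Y=1)
= 1/25 + 8/25
= 9/25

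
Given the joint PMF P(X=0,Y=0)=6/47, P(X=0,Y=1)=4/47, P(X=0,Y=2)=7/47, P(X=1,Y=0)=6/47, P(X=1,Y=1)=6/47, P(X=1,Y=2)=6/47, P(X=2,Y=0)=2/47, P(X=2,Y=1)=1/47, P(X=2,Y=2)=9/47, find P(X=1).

P(X=1) = P(X=1,Y=0) + P(X=1,Y=1) + P(X=1,Y=2)
= 6/47 + 6/47 + 6/47
= 18/47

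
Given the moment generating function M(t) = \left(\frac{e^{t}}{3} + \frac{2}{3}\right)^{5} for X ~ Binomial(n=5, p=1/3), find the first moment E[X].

To find E[X], compute M^(1)(0):
M^(1)(t) = \frac{5 \left(\frac{e^{t}}{3} + \frac{2}{3}\right)^{4} e^{t}}{3}
M^(1)(0) = \frac{5}{3}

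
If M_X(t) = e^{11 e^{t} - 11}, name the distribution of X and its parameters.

The MGF M(t) = e^{11 e^{t} - 11} is the standard form for the Poisson distribution.
Comparing with the known MGF formula identifies: Poisson(λ=11)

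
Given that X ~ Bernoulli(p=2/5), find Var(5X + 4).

For X ~ Bernoulli(p=2/5):
Var(X) = \frac{6}{25}
Var(5X + 4) = (5)² × Var(X) = 25 × \frac{6}{25} = 6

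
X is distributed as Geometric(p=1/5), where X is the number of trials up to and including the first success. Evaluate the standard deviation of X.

For X ~ Geometric(p=1/5), where X is the number of trials up to and including the first success:
Var(X) = 20
SD(X) = √(Var(X)) = √(20) = 2 \sqrt{5}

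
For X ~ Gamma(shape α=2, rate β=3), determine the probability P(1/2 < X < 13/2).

P(1/2 < X < 13/2) = ∫_{1/2}^{13/2} f(x) dx
where f(x) = 9 x e^{- 3 x}
= \frac{-41 + 5 e^{18}}{2 e^{\frac{39}{2}}}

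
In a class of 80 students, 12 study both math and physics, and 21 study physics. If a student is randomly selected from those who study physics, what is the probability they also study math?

P(A ∩ B) = 12/80 = 3/20
P(B) = 21/80
P(A|B) = P(A ∩ B) / P(B) = (3/20) / (21/80) = 4/7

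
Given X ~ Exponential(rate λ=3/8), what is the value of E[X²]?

Using the identity E[X²] = Var(X) + (E[X])²:
E[X] = \frac{8}{3}
Var(X) = \frac{64}{9}
E[X²] = \frac{64}{9} + (\frac{8}{3})²
= \frac{128}{9}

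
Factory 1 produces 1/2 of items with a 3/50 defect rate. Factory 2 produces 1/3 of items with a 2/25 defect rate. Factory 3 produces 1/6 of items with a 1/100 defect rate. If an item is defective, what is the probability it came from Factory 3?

Using Bayes' theorem:
P(F1) = 1/2, P(D|F1) = 3/50
P(F2) = 1/3, P(D|F2) = 2/25
P(F3) = 1/6, P(D|F3) = 1/100
P(D) = P(D|F1)P(F1) + P(D|F2)P(F2) + P(D|F3)P(F3)
     = \frac{7}{120}
P(F3|D) = P(D|F3)P(F3) / P(D)
= \frac{1}{35}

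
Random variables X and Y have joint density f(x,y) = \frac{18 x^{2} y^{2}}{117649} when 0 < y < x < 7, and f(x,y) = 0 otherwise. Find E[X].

f_X(x) = ∫_0^x \frac{18 x^{2} y^{2}}{117649} dy = \frac{6 x^{5}}{117649}
E[X] = ∫_0^7 x × (\frac{6 x^{5}}{117649}) dx = 6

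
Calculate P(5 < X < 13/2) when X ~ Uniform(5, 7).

P(5 < X < 13/2) = ∫_{5}^{13/2} f(x) dx
where f(x) = \frac{1}{2}
= \frac{3}{4}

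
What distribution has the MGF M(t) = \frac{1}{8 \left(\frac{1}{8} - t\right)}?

The MGF M(t) = \frac{1}{8 \left(\frac{1}{8} - t\right)} is the standard form for the Exponential distribution.
Comparing with the known MGF formula identifies: Exponential(rate λ=1/8)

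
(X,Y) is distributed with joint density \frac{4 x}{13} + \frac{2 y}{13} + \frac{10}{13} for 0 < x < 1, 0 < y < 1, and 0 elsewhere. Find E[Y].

E[Y] = ∫_0^1 ∫_0^1 y × f(x,y) dx dy
= \frac{20}{39}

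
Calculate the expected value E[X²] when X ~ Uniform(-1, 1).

Using the identity E[X²] = Var(X) + (E[X])²:
E[X] = 0
Var(X) = \frac{1}{3}
E[X²] = \frac{1}{3} + (0)²
= \frac{1}{3}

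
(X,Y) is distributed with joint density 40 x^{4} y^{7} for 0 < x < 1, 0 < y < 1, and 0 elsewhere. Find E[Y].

E[Y] = ∫_0^1 ∫_0^1 y × f(x,y) dx dy
= \frac{8}{9}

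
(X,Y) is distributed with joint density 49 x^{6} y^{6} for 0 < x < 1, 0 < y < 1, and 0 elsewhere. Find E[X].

E[X] = ∫_0^1 ∫_0^1 x × f(x,y) dy dx
= ∫_0^1 ∫_0^1 x × (49 x^{6} y^{6}) dy dx
= \frac{7}{8}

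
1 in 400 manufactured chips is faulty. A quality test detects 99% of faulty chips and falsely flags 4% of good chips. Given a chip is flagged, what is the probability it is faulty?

Let D = the rare event, + = positive/flagged.
P(D) = 1/400
P(+|D) = 99/100
P(+|D') = 4/100 = 1/25
P(+) = P(+|D)P(D) + P(+|D')P(D')
     = \frac{99}{100} × \frac{1}{400} + \frac{1}{25} × \frac{399}{400}
     = \frac{339}{8000}
P(D|+) = P(+|D)P(D)/P(+) = \frac{33}{565}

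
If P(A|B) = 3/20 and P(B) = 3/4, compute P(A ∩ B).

By definition, P(A|B) = P(A ∩ B) / P(B)
So P(A ∩ B) = P(A|B) × P(B)
= 3/20 × 3/4
= 9/80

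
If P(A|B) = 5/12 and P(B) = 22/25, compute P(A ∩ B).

By definition, P(A|B) = P(A ∩ B) / P(B)
So P(A ∩ B) = P(A|B) × P(B)
= 5/12 × 22/25
= 11/30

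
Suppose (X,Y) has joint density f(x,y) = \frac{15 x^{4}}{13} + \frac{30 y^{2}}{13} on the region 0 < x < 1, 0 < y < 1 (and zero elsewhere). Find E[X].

E[X] = ∫_0^1 ∫_0^1 x × f(x,y) dy dx
= ∫_0^1 ∫_0^1 x × (\frac{15 x^{4}}{13} + \frac{30 y^{2}}{13}) dy dx
= \frac{15}{26}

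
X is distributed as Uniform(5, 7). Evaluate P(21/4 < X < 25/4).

P(21/4 < X < 25/4) = ∫_{21/4}^{25/4} f(x) dx
where f(x) = \frac{1}{2}
= \frac{1}{2}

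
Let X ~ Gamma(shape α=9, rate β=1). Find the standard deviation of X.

For X ~ Gamma(shape α=9, rate β=1):
Var(X) = 9
SD(X) = √(Var(X)) = √(9) = 3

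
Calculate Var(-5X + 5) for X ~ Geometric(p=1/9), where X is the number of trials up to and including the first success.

For X ~ Geometric(p=1/9), where X is the number of trials up to and including the first success:
Var(X) = 72
Var(-5X + 5) = (-5)² × Var(X) = 25 × 72 = 1800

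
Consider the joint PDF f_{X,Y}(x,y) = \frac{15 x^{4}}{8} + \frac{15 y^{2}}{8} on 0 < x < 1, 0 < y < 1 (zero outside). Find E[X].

E[X] = ∫_0^1 ∫_0^1 x × f(x,y) dy dx
= ∫_0^1 ∫_0^1 x × (\frac{15 x^{4}}{8} + \frac{15 y^{2}}{8}) dy dx
= \frac{5}{8}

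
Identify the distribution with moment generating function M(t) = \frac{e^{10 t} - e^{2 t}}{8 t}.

The MGF M(t) = \frac{e^{10 t} - e^{2 t}}{8 t} is the standard form for the Uniform distribution.
Comparing with the known MGF formula identifies: Uniform(2, 10)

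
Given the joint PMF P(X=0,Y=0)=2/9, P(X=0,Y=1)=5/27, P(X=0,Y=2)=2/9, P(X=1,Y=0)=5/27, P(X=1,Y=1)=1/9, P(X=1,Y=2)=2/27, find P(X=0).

P(X=0) = P(X=0,Y=0) + P(X=0,Y=1) + P(X=0,Y=2)
= 2/9 + 5/27 + 2/9
= 17/27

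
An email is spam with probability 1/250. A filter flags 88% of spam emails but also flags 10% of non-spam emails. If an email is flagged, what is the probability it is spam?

Let D = the rare event, + = positive/flagged.
P(D) = 1/250
P(+|D) = 88/100 = 22/25
P(+|D') = 10/100 = 1/10
P(+) = P(+|D)P(D) + P(+|D')P(D')
     = \frac{22}{25} × \frac{1}{250} + \frac{1}{10} × \frac{249}{250}
     = \frac{1289}{12500}
P(D|+) = P(+|D)P(D)/P(+) = \frac{44}{1289}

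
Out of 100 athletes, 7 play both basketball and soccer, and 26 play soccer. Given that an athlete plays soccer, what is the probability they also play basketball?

P(A ∩ B) = 7/100
P(B) = 26/100 = 13/50
P(A|B) = P(A ∩ B) / P(B) = (7/100) / (13/50) = 7/26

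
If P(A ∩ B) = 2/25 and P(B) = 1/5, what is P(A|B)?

P(A|B) = P(A ∩ B) / P(B)
= (2/25) / (1/5)
= 2/5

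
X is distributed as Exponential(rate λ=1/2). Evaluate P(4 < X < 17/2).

P(4 < X < 17/2) = ∫_{4}^{17/2} f(x) dx
where f(x) = \frac{e^{- \frac{x}{2}}}{2}
= - \frac{1}{e^{\frac{17}{4}}} + e^{-2}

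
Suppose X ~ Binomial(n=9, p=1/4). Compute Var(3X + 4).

For X ~ Binomial(n=9, p=1/4):
Var(X) = \frac{27}{16}
Var(3X + 4) = (3)² × Var(X) = 9 × \frac{27}{16} = \frac{243}{16}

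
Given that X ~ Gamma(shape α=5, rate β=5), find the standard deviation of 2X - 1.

For X ~ Gamma(shape α=5, rate β=5):
Var(X) = \frac{1}{5}
SD(X) = √(Var(X)) = √(\frac{1}{5}) = \frac{\sqrt{5}}{5}
SD(2X - 1) = |2| × SD(X) = 2 × \frac{\sqrt{5}}{5} = \frac{2 \sqrt{5}}{5}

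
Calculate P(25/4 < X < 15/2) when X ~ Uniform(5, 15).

P(25/4 < X < 15/2) = ∫_{25/4}^{15/2} f(x) dx
where f(x) = \frac{1}{10}
= \frac{1}{8}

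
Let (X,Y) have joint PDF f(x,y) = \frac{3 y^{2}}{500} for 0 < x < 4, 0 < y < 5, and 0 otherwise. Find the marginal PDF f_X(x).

f_X(x) = ∫_0^5 f(x,y) dy
= ∫_0^5 \frac{3 y^{2}}{500} dy
= \frac{1}{4} for 0 < x < 4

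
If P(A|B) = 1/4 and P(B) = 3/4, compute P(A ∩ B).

By definition, P(A|B) = P(A ∩ B) / P(B)
So P(A ∩ B) = P(A|B) × P(B)
= 1/4 × 3/4
= 3/16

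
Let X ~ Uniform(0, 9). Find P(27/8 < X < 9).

P(27/8 < X < 9) = ∫_{27/8}^{9} f(x) dx
where f(x) = \frac{1}{9}
= \frac{5}{8}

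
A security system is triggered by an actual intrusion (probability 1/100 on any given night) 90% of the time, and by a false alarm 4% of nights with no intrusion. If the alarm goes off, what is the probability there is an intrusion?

Let D = the rare event, + = positive/flagged.
P(D) = 1/100
P(+|D) = 90/100 = 9/10
P(+|D') = 4/100 = 1/25
P(+) = P(+|D)P(D) + P(+|D')P(D')
     = \frac{9}{10} × \frac{1}{100} + \frac{1}{25} × \frac{99}{100}
     = \frac{243}{5000}
P(D|+) = P(+|D)P(D)/P(+) = \frac{5}{27}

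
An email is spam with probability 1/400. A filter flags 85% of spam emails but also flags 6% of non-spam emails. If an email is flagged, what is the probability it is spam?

Let D = the rare event, + = positive/flagged.
P(D) = 1/400
P(+|D) = 85/100 = 17/20
P(+|D') = 6/100 = 3/50
P(+) = P(+|D)P(D) + P(+|D')P(D')
     = \frac{17}{20} × \frac{1}{400} + \frac{3}{50} × \frac{399}{400}
     = \frac{2479}{40000}
P(D|+) = P(+|D)P(D)/P(+) = \frac{85}{2479}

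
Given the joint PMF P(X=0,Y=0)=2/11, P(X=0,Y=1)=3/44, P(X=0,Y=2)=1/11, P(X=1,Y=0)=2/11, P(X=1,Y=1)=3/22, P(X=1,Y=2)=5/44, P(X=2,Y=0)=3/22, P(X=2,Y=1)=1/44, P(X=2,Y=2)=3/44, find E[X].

First find marginal of X:
P(X=0) = 15/44
P(X=1) = 19/44
P(X=2) = 5/22
E[X] = 0 × 15/44 + 1 × 19/44 + 2 × 5/22 = 39/44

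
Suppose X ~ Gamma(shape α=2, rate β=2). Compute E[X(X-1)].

E[X(X-1)] = E[X² - X] = E[X²] - E[X]
E[X] = 1
E[X²] = Var(X) + (E[X])² = \frac{1}{2} + (1)² = \frac{3}{2}
E[X(X-1)] = \frac{3}{2} - 1 = \frac{1}{2}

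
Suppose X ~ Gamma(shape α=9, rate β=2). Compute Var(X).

For X ~ Gamma(shape α=9, rate β=2):
Var(X) = \frac{9}{4}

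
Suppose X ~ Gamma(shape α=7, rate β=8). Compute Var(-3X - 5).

For X ~ Gamma(shape α=7, rate β=8):
Var(X) = \frac{7}{64}
Var(-3X - 5) = (-3)² × Var(X) = 9 × \frac{7}{64} = \frac{63}{64}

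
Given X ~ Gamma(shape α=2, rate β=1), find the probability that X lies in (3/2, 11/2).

P(3/2 < X < 11/2) = ∫_{3/2}^{11/2} f(x) dx
where f(x) = x e^{- x}
= \frac{-13 + 5 e^{4}}{2 e^{\frac{11}{2}}}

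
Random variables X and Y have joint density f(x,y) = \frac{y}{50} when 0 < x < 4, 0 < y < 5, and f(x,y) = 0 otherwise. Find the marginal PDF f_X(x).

f_X(x) = ∫_0^5 f(x,y) dy
= ∫_0^5 \frac{y}{50} dy
= \frac{1}{4} for 0 < x < 4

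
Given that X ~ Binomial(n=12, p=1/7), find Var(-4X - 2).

For X ~ Binomial(n=12, p=1/7):
Var(X) = \frac{72}{49}
Var(-4X - 2) = (-4)² × Var(X) = 16 × \frac{72}{49} = \frac{1152}{49}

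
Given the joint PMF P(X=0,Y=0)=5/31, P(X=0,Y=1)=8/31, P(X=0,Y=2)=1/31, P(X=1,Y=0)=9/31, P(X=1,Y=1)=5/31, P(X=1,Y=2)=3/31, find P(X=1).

P(X=1) = P(X=1,Y=0) + P(X=1,Y=1) + P(X=1,Y=2)
= 9/31 + 5/31 + 3/31
= 17/31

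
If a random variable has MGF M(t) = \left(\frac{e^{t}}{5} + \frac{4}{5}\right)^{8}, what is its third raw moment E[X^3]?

To find E[X^3], compute M^(3)(0):
M^(1)(t) = \frac{8 \left(\frac{e^{t}}{5} + \frac{4}{5}\right)^{7} e^{t}}{5}
M^(2)(t) = \frac{8 \left(\frac{e^{t}}{5} + \frac{4}{5}\right)^{7} e^{t}}{5} + \frac{56 \left(\frac{e^{t}}{5} + \frac{4}{5}\right)^{6} e^{2 t}}{25}
M^(3)(t) = \frac{8 \left(\frac{e^{t}}{5} + \frac{4}{5}\right)^{7} e^{t}}{5} + \frac{168 \left(\frac{e^{t}}{5} + \frac{4}{5}\right)^{6} e^{2 t}}{25} + \frac{336 \left(\frac{e^{t}}{5} + \frac{4}{5}\right)^{5} e^{3 t}}{125}
M^(3)(0) = \frac{1376}{125}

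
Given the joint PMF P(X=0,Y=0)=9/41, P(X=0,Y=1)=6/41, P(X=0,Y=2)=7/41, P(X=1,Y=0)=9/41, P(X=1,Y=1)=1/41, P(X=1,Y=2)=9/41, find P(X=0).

P(X=0) = P(X=0,Y=0) + P(X=0,Y=1) + P(X=0,Y=2)
= 9/41 + 6/41 + 7/41
= 22/41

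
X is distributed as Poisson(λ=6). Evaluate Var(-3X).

For X ~ Poisson(λ=6):
Var(X) = 6
Var(-3X) = (-3)² × Var(X) = 9 × 6 = 54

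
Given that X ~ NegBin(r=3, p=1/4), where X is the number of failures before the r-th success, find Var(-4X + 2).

For X ~ NegBin(r=3, p=1/4), where X is the number of failures before the r-th success:
Var(X) = 36
Var(-4X + 2) = (-4)² × Var(X) = 16 × 36 = 576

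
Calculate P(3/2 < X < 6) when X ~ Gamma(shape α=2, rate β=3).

P(3/2 < X < 6) = ∫_{3/2}^{6} f(x) dx
where f(x) = 9 x e^{- 3 x}
= - \frac{19}{e^{18}} + \frac{11}{2 e^{\frac{9}{2}}}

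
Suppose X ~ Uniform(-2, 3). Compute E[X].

For X ~ Uniform(-2, 3), the expected value is:
E[X] = \frac{1}{2}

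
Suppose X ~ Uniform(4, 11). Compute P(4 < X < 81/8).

P(4 < X < 81/8) = ∫_{4}^{81/8} f(x) dx
where f(x) = \frac{1}{7}
= \frac{7}{8}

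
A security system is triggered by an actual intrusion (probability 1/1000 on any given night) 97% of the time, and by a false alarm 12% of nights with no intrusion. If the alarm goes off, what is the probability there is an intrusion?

Let D = the rare event, + = positive/flagged.
P(D) = 1/1000
P(+|D) = 97/100
P(+|D') = 12/100 = 3/25
P(+) = P(+|D)P(D) + P(+|D')P(D')
     = \frac{97}{100} × \frac{1}{1000} + \frac{3}{25} × \frac{999}{1000}
     = \frac{2417}{20000}
P(D|+) = P(+|D)P(D)/P(+) = \frac{97}{12085}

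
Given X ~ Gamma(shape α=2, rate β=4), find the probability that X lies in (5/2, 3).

P(5/2 < X < 3) = ∫_{5/2}^{3} f(x) dx
where f(x) = 16 x e^{- 4 x}
= \frac{-13 + 11 e^{2}}{e^{12}}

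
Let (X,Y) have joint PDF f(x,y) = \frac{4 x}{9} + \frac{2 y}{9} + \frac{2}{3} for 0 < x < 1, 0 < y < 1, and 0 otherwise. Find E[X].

E[X] = ∫_0^1 ∫_0^1 x × f(x,y) dy dx
= ∫_0^1 ∫_0^1 x × (\frac{4 x}{9} + \frac{2 y}{9} + \frac{2}{3}) dy dx
= \frac{29}{54}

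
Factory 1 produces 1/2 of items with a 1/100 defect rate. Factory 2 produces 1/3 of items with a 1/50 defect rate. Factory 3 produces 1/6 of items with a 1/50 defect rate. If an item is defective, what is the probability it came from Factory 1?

Using Bayes' theorem:
P(F1) = 1/2, P(D|F1) = 1/100
P(F2) = 1/3, P(D|F2) = 1/50
P(F3) = 1/6, P(D|F3) = 1/50
P(D) = P(D|F1)P(F1) + P(D|F2)P(F2) + P(D|F3)P(F3)
     = \frac{3}{200}
P(F1|D) = P(D|F1)P(F1) / P(D)
= \frac{1}{3}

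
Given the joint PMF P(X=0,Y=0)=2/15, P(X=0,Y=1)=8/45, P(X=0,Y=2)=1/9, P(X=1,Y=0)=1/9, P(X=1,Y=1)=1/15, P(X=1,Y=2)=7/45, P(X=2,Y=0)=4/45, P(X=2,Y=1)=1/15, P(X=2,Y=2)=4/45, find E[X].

First find marginal of X:
P(X=0) = 19/45
P(X=1) = 1/3
P(X=2) = 11/45
E[X] = 0 × 19/45 + 1 × 1/3 + 2 × 11/45 = 37/45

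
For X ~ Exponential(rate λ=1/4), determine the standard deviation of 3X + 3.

For X ~ Exponential(rate λ=1/4):
Var(X) = 16
SD(X) = √(Var(X)) = √(16) = 4
SD(3X + 3) = |3| × SD(X) = 3 × 4 = 12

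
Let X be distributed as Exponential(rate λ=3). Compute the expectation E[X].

For X ~ Exponential(rate λ=3), the expected value is:
E[X] = \frac{1}{3}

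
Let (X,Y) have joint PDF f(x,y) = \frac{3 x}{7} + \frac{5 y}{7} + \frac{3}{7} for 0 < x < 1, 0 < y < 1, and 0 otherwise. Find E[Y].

E[Y] = ∫_0^1 ∫_0^1 y × f(x,y) dx dy
= \frac{47}{84}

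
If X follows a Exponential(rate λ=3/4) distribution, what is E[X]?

For X ~ Exponential(rate λ=3/4), the expected value is:
E[X] = \frac{4}{3}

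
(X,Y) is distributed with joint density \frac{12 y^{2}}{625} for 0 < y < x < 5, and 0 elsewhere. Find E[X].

f_X(x) = ∫_0^x \frac{12 y^{2}}{625} dy = \frac{4 x^{3}}{625}
E[X] = ∫_0^5 x × (\frac{4 x^{3}}{625}) dx = 4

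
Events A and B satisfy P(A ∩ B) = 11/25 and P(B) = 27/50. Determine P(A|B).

P(A|B) = P(A ∩ B) / P(B)
= (11/25) / (27/50)
= 22/27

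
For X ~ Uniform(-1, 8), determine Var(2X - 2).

For X ~ Uniform(-1, 8):
Var(X) = \frac{27}{4}
Var(2X - 2) = (2)² × Var(X) = 4 × \frac{27}{4} = 27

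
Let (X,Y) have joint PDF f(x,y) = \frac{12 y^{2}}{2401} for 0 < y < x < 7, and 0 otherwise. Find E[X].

f_X(x) = ∫_0^x \frac{12 y^{2}}{2401} dy = \frac{4 x^{3}}{2401}
E[X] = ∫_0^7 x × (\frac{4 x^{3}}{2401}) dx = \frac{28}{5}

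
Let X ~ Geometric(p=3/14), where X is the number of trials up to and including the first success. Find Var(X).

For X ~ Geometric(p=3/14), where X is the number of trials up to and including the first success:
Var(X) = \frac{154}{9}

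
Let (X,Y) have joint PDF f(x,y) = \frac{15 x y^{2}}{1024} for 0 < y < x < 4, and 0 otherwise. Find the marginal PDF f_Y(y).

f_Y(y) = ∫_y^4 \frac{15 x y^{2}}{1024} dx = \frac{15 y^{2} \left(16 - y^{2}\right)}{2048}
for 0 < y < 4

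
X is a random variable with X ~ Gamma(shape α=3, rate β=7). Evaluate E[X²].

Using the identity E[X²] = Var(X) + (E[X])²:
E[X] = \frac{3}{7}
Var(X) = \frac{3}{49}
E[X²] = \frac{3}{49} + (\frac{3}{7})²
= \frac{12}{49}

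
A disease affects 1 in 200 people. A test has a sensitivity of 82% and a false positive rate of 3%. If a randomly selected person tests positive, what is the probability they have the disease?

Let D = the rare event, + = positive/flagged.
P(D) = 1/200
P(+|D) = 82/100 = 41/50
P(+|D') = 3/100
P(+) = P(+|D)P(D) + P(+|D')P(D')
     = \frac{41}{50} × \frac{1}{200} + \frac{3}{100} × \frac{199}{200}
     = \frac{679}{20000}
P(D|+) = P(+|D)P(D)/P(+) = \frac{82}{679}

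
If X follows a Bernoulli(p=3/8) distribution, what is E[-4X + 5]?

For X ~ Bernoulli(p=3/8):
E[X] = \frac{3}{8}
E[-4X + 5] = -4 × E[X] + 5 = \frac{7}{2}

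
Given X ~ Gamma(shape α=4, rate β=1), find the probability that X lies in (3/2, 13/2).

P(3/2 < X < 13/2) = ∫_{3/2}^{13/2} f(x) dx
where f(x) = \frac{x^{3} e^{- x}}{6}
= \frac{-3571 + 201 e^{5}}{48 e^{\frac{13}{2}}}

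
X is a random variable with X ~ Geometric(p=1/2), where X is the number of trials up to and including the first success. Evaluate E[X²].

Using the identity E[X²] = Var(X) + (E[X])²:
E[X] = 2
Var(X) = 2
E[X²] = 2 + (2)²
= 6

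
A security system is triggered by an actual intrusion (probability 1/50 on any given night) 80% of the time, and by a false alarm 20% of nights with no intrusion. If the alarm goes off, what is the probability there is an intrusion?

Let D = the rare event, + = positive/flagged.
P(D) = 1/50
P(+|D) = 80/100 = 4/5
P(+|D') = 20/100 = 1/5
P(+) = P(+|D)P(D) + P(+|D')P(D')
     = \frac{4}{5} × \frac{1}{50} + \frac{1}{5} × \frac{49}{50}
     = \frac{53}{250}
P(D|+) = P(+|D)P(D)/P(+) = \frac{4}{53}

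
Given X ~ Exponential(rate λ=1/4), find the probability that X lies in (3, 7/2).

P(3 < X < 7/2) = ∫_{3}^{7/2} f(x) dx
where f(x) = \frac{e^{- \frac{x}{4}}}{4}
= - \frac{1}{e^{\frac{7}{8}}} + e^{- \frac{3}{4}}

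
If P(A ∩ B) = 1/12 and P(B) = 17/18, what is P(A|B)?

P(A|B) = P(A ∩ B) / P(B)
= (1/12) / (17/18)
= 3/34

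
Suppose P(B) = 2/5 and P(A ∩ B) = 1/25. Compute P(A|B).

P(A|B) = P(A ∩ B) / P(B)
= (1/25) / (2/5)
= 1/10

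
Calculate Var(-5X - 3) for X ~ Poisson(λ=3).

For X ~ Poisson(λ=3):
Var(X) = 3
Var(-5X - 3) = (-5)² × Var(X) = 25 × 3 = 75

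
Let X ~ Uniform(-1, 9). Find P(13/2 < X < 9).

P(13/2 < X < 9) = ∫_{13/2}^{9} f(x) dx
where f(x) = \frac{1}{10}
= \frac{1}{4}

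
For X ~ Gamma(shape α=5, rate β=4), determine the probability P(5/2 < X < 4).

P(5/2 < X < 4) = ∫_{5/2}^{4} f(x) dx
where f(x) = \frac{128 x^{4} e^{- 4 x}}{3}
= \frac{-10675 + 1933 e^{6}}{3 e^{16}}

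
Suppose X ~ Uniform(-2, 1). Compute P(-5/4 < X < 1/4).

P(-5/4 < X < 1/4) = ∫_{-5/4}^{1/4} f(x) dx
where f(x) = \frac{1}{3}
= \frac{1}{2}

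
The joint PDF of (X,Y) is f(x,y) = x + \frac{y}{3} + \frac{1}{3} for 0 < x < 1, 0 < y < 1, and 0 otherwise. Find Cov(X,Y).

E[XY] = ∫∫ xy × f(x,y) dx dy = \frac{11}{36}
E[X] = \frac{7}{12}
E[Y] = \frac{19}{36}
Cov(X,Y) = E[XY] - E[X]E[Y] = - \frac{1}{432}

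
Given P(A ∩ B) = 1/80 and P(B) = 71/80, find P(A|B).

P(A|B) = P(A ∩ B) / P(B)
= (1/80) / (71/80)
= 1/71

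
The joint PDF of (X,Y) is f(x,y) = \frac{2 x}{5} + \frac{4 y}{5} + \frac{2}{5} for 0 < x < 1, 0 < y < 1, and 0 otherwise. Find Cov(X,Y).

E[XY] = ∫∫ xy × f(x,y) dx dy = \frac{3}{10}
E[X] = \frac{8}{15}
E[Y] = \frac{17}{30}
Cov(X,Y) = E[XY] - E[X]E[Y] = - \frac{1}{450}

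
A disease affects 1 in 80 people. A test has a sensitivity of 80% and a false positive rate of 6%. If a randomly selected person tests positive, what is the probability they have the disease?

Let D = the rare event, + = positive/flagged.
P(D) = 1/80
P(+|D) = 80/100 = 4/5
P(+|D') = 6/100 = 3/50
P(+) = P(+|D)P(D) + P(+|D')P(D')
     = \frac{4}{5} × \frac{1}{80} + \frac{3}{50} × \frac{79}{80}
     = \frac{277}{4000}
P(D|+) = P(+|D)P(D)/P(+) = \frac{40}{277}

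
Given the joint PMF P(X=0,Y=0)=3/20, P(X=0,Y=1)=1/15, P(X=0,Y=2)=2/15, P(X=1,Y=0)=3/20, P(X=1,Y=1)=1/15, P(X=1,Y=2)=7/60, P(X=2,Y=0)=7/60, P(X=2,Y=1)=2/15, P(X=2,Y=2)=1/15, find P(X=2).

P(X=2) = P(X=2,Y=0) + P(X=2,Y=1) + P(X=2,Y=2)
= 7/60 + 2/15 + 1/15
= 19/60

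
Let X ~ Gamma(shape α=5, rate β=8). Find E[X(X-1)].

E[X(X-1)] = E[X² - X] = E[X²] - E[X]
E[X] = \frac{5}{8}
E[X²] = Var(X) + (E[X])² = \frac{5}{64} + (\frac{5}{8})² = \frac{15}{32}
E[X(X-1)] = \frac{15}{32} - \frac{5}{8} = - \frac{5}{32}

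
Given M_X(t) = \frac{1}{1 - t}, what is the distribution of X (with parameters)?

The MGF M(t) = \frac{1}{1 - t} is the standard form for the Exponential distribution.
Comparing with the known MGF formula identifies: Exponential(rate λ=1)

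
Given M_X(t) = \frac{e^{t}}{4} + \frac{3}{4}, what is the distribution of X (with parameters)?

The MGF M(t) = \frac{e^{t}}{4} + \frac{3}{4} is the standard form for the Bernoulli distribution.
Comparing with the known MGF formula identifies: Bernoulli(p=1/4)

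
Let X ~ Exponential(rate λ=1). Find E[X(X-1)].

E[X(X-1)] = E[X² - X] = E[X²] - E[X]
E[X] = 1
E[X²] = Var(X) + (E[X])² = 1 + (1)² = 2
E[X(X-1)] = 2 - 1 = 1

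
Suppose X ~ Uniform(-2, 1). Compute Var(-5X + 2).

For X ~ Uniform(-2, 1):
Var(X) = \frac{3}{4}
Var(-5X + 2) = (-5)² × Var(X) = 25 × \frac{3}{4} = \frac{75}{4}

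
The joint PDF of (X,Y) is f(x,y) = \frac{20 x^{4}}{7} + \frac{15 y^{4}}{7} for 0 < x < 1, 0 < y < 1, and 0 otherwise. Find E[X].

E[X] = ∫_0^1 ∫_0^1 x × f(x,y) dy dx
= ∫_0^1 ∫_0^1 x × (\frac{20 x^{4}}{7} + \frac{15 y^{4}}{7}) dy dx
= \frac{29}{42}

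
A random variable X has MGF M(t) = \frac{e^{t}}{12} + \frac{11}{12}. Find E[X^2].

To find E[X^2], compute M^(2)(0):
M^(1)(t) = \frac{e^{t}}{12}
M^(2)(t) = \frac{e^{t}}{12}
M^(2)(0) = \frac{1}{12}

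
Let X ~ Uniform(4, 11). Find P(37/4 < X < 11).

P(37/4 < X < 11) = ∫_{37/4}^{11} f(x) dx
where f(x) = \frac{1}{7}
= \frac{1}{4}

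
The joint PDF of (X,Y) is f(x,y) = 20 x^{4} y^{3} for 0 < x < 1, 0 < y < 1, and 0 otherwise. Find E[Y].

E[Y] = ∫_0^1 ∫_0^1 y × f(x,y) dx dy
= \frac{4}{5}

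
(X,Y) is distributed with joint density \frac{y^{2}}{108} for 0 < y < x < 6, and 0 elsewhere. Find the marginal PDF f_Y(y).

f_Y(y) = ∫_y^6 \frac{y^{2}}{108} dx = \frac{y^{2} \left(6 - y\right)}{108}
for 0 < y < 6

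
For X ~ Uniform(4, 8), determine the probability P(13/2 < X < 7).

P(13/2 < X < 7) = ∫_{13/2}^{7} f(x) dx
where f(x) = \frac{1}{4}
= \frac{1}{8}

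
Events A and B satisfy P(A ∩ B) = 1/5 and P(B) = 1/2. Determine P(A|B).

P(A|B) = P(A ∩ B) / P(B)
= (1/5) / (1/2)
= 2/5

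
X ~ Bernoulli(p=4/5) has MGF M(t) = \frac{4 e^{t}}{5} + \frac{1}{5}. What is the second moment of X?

To find E[X^2], compute M^(2)(0):
M^(1)(t) = \frac{4 e^{t}}{5}
M^(2)(t) = \frac{4 e^{t}}{5}
M^(2)(0) = \frac{4}{5}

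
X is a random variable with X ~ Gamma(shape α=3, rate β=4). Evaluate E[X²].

Using the identity E[X²] = Var(X) + (E[X])²:
E[X] = \frac{3}{4}
Var(X) = \frac{3}{16}
E[X²] = \frac{3}{16} + (\frac{3}{4})²
= \frac{3}{4}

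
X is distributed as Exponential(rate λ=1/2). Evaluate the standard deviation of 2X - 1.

For X ~ Exponential(rate λ=1/2):
Var(X) = 4
SD(X) = √(Var(X)) = √(4) = 2
SD(2X - 1) = |2| × SD(X) = 2 × 2 = 4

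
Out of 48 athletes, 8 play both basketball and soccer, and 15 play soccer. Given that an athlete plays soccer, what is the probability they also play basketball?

P(A ∩ B) = 8/48 = 1/6
P(B) = 15/48 = 5/16
P(A|B) = P(A ∩ B) / P(B) = (1/6) / (5/16) = 8/15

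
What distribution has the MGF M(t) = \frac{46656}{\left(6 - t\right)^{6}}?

The MGF M(t) = \frac{46656}{\left(6 - t\right)^{6}} is the standard form for the Gamma distribution.
Comparing with the known MGF formula identifies: Gamma(shape α=6, rate β=6)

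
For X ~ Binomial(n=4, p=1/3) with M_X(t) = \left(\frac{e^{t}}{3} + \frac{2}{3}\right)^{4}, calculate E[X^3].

To find E[X^3], compute M^(3)(0):
M^(1)(t) = \frac{4 \left(\frac{e^{t}}{3} + \frac{2}{3}\right)^{3} e^{t}}{3}
M^(2)(t) = \frac{4 \left(\frac{e^{t}}{3} + \frac{2}{3}\right)^{3} e^{t}}{3} + \frac{4 \left(\frac{e^{t}}{3} + \frac{2}{3}\right)^{2} e^{2 t}}{3}
M^(3)(t) = \frac{4 \left(\frac{e^{t}}{3} + \frac{2}{3}\right)^{3} e^{t}}{3} + 4 \left(\frac{e^{t}}{3} + \frac{2}{3}\right)^{2} e^{2 t} + \frac{8 \left(\frac{e^{t}}{3} + \frac{2}{3}\right) e^{3 t}}{9}
M^(3)(0) = \frac{56}{9}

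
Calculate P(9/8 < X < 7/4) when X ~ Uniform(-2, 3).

P(9/8 < X < 7/4) = ∫_{9/8}^{7/4} f(x) dx
where f(x) = \frac{1}{5}
= \frac{1}{8}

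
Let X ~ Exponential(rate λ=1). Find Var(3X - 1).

For X ~ Exponential(rate λ=1):
Var(X) = 1
Var(3X - 1) = (3)² × Var(X) = 9 × 1 = 9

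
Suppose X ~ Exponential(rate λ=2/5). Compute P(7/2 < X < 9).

P(7/2 < X < 9) = ∫_{7/2}^{9} f(x) dx
where f(x) = \frac{2 e^{- \frac{2 x}{5}}}{5}
= - \frac{1 - e^{\frac{11}{5}}}{e^{\frac{18}{5}}}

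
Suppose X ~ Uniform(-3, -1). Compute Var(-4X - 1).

For X ~ Uniform(-3, -1):
Var(X) = \frac{1}{3}
Var(-4X - 1) = (-4)² × Var(X) = 16 × \frac{1}{3} = \frac{16}{3}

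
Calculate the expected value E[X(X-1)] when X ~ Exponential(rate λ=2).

E[X(X-1)] = E[X² - X] = E[X²] - E[X]
E[X] = \frac{1}{2}
E[X²] = Var(X) + (E[X])² = \frac{1}{4} + (\frac{1}{2})² = \frac{1}{2}
E[X(X-1)] = \frac{1}{2} - \frac{1}{2} = 0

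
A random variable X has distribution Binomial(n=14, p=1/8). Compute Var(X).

For X ~ Binomial(n=14, p=1/8):
Var(X) = \frac{49}{32}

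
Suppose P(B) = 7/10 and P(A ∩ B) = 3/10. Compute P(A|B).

P(A|B) = P(A ∩ B) / P(B)
= (3/10) / (7/10)
= 3/7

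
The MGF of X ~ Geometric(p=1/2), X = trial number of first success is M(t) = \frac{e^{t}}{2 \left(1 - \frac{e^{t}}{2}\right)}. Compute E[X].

To find E[X], compute M^(1)(0):
M^(1)(t) = \frac{e^{t}}{2 \left(1 - \frac{e^{t}}{2}\right)} + \frac{e^{2 t}}{4 \left(1 - \frac{e^{t}}{2}\right)^{2}}
M^(1)(0) = 2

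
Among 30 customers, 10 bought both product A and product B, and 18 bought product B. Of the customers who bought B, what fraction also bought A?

P(A ∩ B) = 10/30 = 1/3
P(B) = 18/30 = 3/5
P(A|B) = P(A ∩ B) / P(B) = (1/3) / (3/5) = 5/9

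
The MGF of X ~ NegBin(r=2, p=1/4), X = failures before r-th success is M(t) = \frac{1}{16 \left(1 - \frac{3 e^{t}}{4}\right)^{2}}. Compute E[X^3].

To find E[X^3], compute M^(3)(0):
M^(1)(t) = \frac{3 e^{t}}{32 \left(1 - \frac{3 e^{t}}{4}\right)^{3}}
M^(2)(t) = \frac{3 e^{t}}{32 \left(1 - \frac{3 e^{t}}{4}\right)^{3}} + \frac{27 e^{2 t}}{128 \left(1 - \frac{3 e^{t}}{4}\right)^{4}}
M^(3)(t) = \frac{3 e^{t}}{32 \left(1 - \frac{3 e^{t}}{4}\right)^{3}} + \frac{81 e^{2 t}}{128 \left(1 - \frac{3 e^{t}}{4}\right)^{4}} + \frac{81 e^{3 t}}{128 \left(1 - \frac{3 e^{t}}{4}\right)^{5}}
M^(3)(0) = 816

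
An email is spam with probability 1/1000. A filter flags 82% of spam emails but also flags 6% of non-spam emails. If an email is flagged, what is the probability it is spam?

Let D = the rare event, + = positive/flagged.
P(D) = 1/1000
P(+|D) = 82/100 = 41/50
P(+|D') = 6/100 = 3/50
P(+) = P(+|D)P(D) + P(+|D')P(D')
     = \frac{41}{50} × \frac{1}{1000} + \frac{3}{50} × \frac{999}{1000}
     = \frac{1519}{25000}
P(D|+) = P(+|D)P(D)/P(+) = \frac{41}{3038}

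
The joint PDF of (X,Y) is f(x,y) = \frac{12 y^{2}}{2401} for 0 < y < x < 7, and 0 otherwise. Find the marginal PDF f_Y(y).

f_Y(y) = ∫_y^7 \frac{12 y^{2}}{2401} dx = \frac{12 y^{2} \left(7 - y\right)}{2401}
for 0 < y < 7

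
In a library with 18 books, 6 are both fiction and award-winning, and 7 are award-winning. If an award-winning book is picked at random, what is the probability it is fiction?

P(A ∩ B) = 6/18 = 1/3
P(B) = 7/18
P(A|B) = P(A ∩ B) / P(B) = (1/3) / (7/18) = 6/7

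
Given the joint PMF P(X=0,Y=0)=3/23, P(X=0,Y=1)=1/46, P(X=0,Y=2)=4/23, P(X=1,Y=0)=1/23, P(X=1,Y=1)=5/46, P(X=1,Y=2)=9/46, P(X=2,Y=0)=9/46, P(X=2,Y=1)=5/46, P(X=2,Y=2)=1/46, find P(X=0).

P(X=0) = P(X=0,Y=0) + P(X=0,Y=1) + P(X=0,Y=2)
= 3/23 + 1/46 + 4/23
= 15/46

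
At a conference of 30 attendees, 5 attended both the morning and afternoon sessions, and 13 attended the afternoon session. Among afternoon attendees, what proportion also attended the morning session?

P(A ∩ B) = 5/30 = 1/6
P(B) = 13/30
P(A|B) = P(A ∩ B) / P(B) = (1/6) / (13/30) = 5/13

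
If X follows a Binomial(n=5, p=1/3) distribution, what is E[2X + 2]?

For X ~ Binomial(n=5, p=1/3):
E[X] = \frac{5}{3}
E[2X + 2] = 2 × E[X] + 2 = \frac{16}{3}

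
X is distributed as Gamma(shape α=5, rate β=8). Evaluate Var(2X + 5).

For X ~ Gamma(shape α=5, rate β=8):
Var(X) = \frac{5}{64}
Var(2X + 5) = (2)² × Var(X) = 4 × \frac{5}{64} = \frac{5}{16}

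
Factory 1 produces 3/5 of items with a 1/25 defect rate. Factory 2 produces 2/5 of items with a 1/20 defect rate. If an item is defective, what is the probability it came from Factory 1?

Using Bayes' theorem:
P(F1) = 3/5, P(D|F1) = 1/25
P(F2) = 2/5, P(D|F2) = 1/20
P(D) = P(D|F1)P(F1) + P(D|F2)P(F2)
     = \frac{11}{250}
P(F1|D) = P(D|F1)P(F1) / P(D)
= \frac{6}{11}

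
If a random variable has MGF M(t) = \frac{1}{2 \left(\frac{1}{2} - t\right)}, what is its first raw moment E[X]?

To find E[X], compute M^(1)(0):
M^(1)(t) = \frac{1}{2 \left(\frac{1}{2} - t\right)^{2}}
M^(1)(0) = 2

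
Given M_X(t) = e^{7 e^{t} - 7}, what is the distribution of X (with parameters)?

The MGF M(t) = e^{7 e^{t} - 7} is the standard form for the Poisson distribution.
Comparing with the known MGF formula identifies: Poisson(λ=7)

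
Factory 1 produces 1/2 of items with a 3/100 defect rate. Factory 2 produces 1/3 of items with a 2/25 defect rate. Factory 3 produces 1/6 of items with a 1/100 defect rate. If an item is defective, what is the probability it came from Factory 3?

Using Bayes' theorem:
P(F1) = 1/2, P(D|F1) = 3/100
P(F2) = 1/3, P(D|F2) = 2/25
P(F3) = 1/6, P(D|F3) = 1/100
P(D) = P(D|F1)P(F1) + P(D|F2)P(F2) + P(D|F3)P(F3)
     = \frac{13}{300}
P(F3|D) = P(D|F3)P(F3) / P(D)
= \frac{1}{26}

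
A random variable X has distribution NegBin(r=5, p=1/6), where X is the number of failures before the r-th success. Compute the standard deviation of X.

For X ~ NegBin(r=5, p=1/6), where X is the number of failures before the r-th success:
Var(X) = 150
SD(X) = √(Var(X)) = √(150) = 5 \sqrt{6}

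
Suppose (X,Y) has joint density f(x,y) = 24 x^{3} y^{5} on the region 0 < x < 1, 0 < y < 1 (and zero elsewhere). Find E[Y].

E[Y] = ∫_0^1 ∫_0^1 y × f(x,y) dx dy
= \frac{6}{7}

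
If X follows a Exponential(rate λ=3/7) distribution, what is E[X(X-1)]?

E[X(X-1)] = E[X² - X] = E[X²] - E[X]
E[X] = \frac{7}{3}
E[X²] = Var(X) + (E[X])² = \frac{49}{9} + (\frac{7}{3})² = \frac{98}{9}
E[X(X-1)] = \frac{98}{9} - \frac{7}{3} = \frac{77}{9}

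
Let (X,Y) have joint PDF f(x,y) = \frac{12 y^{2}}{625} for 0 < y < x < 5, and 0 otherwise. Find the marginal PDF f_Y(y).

f_Y(y) = ∫_y^5 \frac{12 y^{2}}{625} dx = \frac{12 y^{2} \left(5 - y\right)}{625}
for 0 < y < 5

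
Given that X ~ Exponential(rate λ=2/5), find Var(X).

For X ~ Exponential(rate λ=2/5):
Var(X) = \frac{25}{4}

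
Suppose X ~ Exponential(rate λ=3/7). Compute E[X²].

Using the identity E[X²] = Var(X) + (E[X])²:
E[X] = \frac{7}{3}
Var(X) = \frac{49}{9}
E[X²] = \frac{49}{9} + (\frac{7}{3})²
= \frac{98}{9}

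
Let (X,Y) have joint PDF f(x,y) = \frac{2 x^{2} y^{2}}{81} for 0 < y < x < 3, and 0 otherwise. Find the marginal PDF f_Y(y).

f_Y(y) = ∫_y^3 \frac{2 x^{2} y^{2}}{81} dx = \frac{2 y^{2} \left(27 - y^{3}\right)}{243}
for 0 < y < 3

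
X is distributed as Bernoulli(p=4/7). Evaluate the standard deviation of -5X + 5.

For X ~ Bernoulli(p=4/7):
Var(X) = \frac{12}{49}
SD(X) = √(Var(X)) = √(\frac{12}{49}) = \frac{2 \sqrt{3}}{7}
SD(-5X + 5) = |-5| × SD(X) = 5 × \frac{2 \sqrt{3}}{7} = \frac{10 \sqrt{3}}{7}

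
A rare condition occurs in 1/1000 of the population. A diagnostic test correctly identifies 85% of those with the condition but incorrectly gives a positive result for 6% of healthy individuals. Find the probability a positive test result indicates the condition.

Let D = the rare event, + = positive/flagged.
P(D) = 1/1000
P(+|D) = 85/100 = 17/20
P(+|D') = 6/100 = 3/50
P(+) = P(+|D)P(D) + P(+|D')P(D')
     = \frac{17}{20} × \frac{1}{1000} + \frac{3}{50} × \frac{999}{1000}
     = \frac{6079}{100000}
P(D|+) = P(+|D)P(D)/P(+) = \frac{85}{6079}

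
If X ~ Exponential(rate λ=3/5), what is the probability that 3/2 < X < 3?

P(3/2 < X < 3) = ∫_{3/2}^{3} f(x) dx
where f(x) = \frac{3 e^{- \frac{3 x}{5}}}{5}
= - \frac{1}{e^{\frac{9}{5}}} + e^{- \frac{9}{10}}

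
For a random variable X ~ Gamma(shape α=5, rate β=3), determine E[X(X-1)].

E[X(X-1)] = E[X² - X] = E[X²] - E[X]
E[X] = \frac{5}{3}
E[X²] = Var(X) + (E[X])² = \frac{5}{9} + (\frac{5}{3})² = \frac{10}{3}
E[X(X-1)] = \frac{10}{3} - \frac{5}{3} = \frac{5}{3}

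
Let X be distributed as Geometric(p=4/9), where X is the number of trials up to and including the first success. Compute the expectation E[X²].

Using the identity E[X²] = Var(X) + (E[X])²:
E[X] = \frac{9}{4}
Var(X) = \frac{45}{16}
E[X²] = \frac{45}{16} + (\frac{9}{4})²
= \frac{63}{8}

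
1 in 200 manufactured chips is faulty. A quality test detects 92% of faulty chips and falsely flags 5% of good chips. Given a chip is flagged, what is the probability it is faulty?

Let D = the rare event, + = positive/flagged.
P(D) = 1/200
P(+|D) = 92/100 = 23/25
P(+|D') = 5/100 = 1/20
P(+) = P(+|D)P(D) + P(+|D')P(D')
     = \frac{23}{25} × \frac{1}{200} + \frac{1}{20} × \frac{199}{200}
     = \frac{1087}{20000}
P(D|+) = P(+|D)P(D)/P(+) = \frac{92}{1087}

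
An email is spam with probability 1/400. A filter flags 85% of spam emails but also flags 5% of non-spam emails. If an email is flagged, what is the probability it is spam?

Let D = the rare event, + = positive/flagged.
P(D) = 1/400
P(+|D) = 85/100 = 17/20
P(+|D') = 5/100 = 1/20
P(+) = P(+|D)P(D) + P(+|D')P(D')
     = \frac{17}{20} × \frac{1}{400} + \frac{1}{20} × \frac{399}{400}
     = \frac{13}{250}
P(D|+) = P(+|D)P(D)/P(+) = \frac{17}{416}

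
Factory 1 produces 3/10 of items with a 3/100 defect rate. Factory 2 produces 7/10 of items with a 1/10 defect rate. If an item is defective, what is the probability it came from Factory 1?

Using Bayes' theorem:
P(F1) = 3/10, P(D|F1) = 3/100
P(F2) = 7/10, P(D|F2) = 1/10
P(D) = P(D|F1)P(F1) + P(D|F2)P(F2)
     = \frac{79}{1000}
P(F1|D) = P(D|F1)P(F1) / P(D)
= \frac{9}{79}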